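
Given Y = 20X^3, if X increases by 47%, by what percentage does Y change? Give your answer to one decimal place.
217.7%

For Y = 20X^3:
If X → X(1 + 0.47)
Then Y → Y · (1 + 0.47)^3
     ≈ Y · 3.1765

Percentage change = ((1 + 0.47)^3 − 1) × 100% ≈ 217.7%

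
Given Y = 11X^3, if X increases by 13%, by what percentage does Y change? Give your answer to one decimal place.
44.3%

For Y = 11X^3:
If X → X(1 + 0.13)
Then Y → Y · (1 + 0.13)^3
     ≈ Y · 1.4429

Percentage change = ((1 + 0.13)^3 − 1) × 100% ≈ 44.3%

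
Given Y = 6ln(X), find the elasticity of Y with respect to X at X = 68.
Elasticity = 1/ln(68) ≈ 0.2370

Elasticity = (dY/dX) · (X/Y)

dY/dX = 6/X
At X = 68: dY/dX = 3/34, Y = 6·ln(68)

Elasticity = (3/34) · (68 / (6·ln(68))) = 1/ln(68) ≈ 0.2370

Interpretation: for a small percentage change in X, the percentage change in Y is approximately 0.24 times as large.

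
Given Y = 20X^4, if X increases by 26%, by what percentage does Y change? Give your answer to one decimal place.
152.0%

For Y = 20X^4:
If X → X(1 + 0.26)
Then Y → Y · (1 + 0.26)^4
     ≈ Y · 2.5205

Percentage change = ((1 + 0.26)^4 − 1) × 100% ≈ 152.0%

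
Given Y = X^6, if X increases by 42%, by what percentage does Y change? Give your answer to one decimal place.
719.8%

For Y = X^6:
If X → X(1 + 0.42)
Then Y → Y · (1 + 0.42)^6
     ≈ Y · 8.1984

Percentage change = ((1 + 0.42)^6 − 1) × 100% ≈ 719.8%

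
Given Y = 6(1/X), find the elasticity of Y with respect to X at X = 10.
Elasticity = -1

Elasticity = (dY/dX) · (X/Y)

dY/dX = -6/X²
At X = 10: dY/dX = -3/50, Y = 3/5

Elasticity = (-3/50) · (10 / (3/5)) = -1

Interpretation: for a small percentage change in X, the percentage change in Y is approximately -1.00 times as large.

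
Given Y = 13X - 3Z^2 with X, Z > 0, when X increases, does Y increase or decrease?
Y increases

Taking the partial derivative:
∂Y/∂X = 13

∂Y/∂X = 13 > 0 (assuming positive values)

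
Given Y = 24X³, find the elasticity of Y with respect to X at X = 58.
Elasticity = 3

Elasticity = (dY/dX) · (X/Y)

dY/dX = 72·X²
At X = 58: dY/dX = 242208, Y = 4682688

Elasticity = 242208 · (58 / 4682688) = 3

Interpretation: for a small percentage change in X, the percentage change in Y is approximately 3.00 times as large.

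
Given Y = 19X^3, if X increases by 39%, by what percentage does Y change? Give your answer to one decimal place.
168.6%

For Y = 19X^3:
If X → X(1 + 0.39)
Then Y → Y · (1 + 0.39)^3
     ≈ Y · 2.6856

Percentage change = ((1 + 0.39)^3 − 1) × 100% ≈ 168.6%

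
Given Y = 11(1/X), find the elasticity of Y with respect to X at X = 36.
Elasticity = -1

Elasticity = (dY/dX) · (X/Y)

dY/dX = -11/X²
At X = 36: dY/dX = -11/1296, Y = 11/36

Elasticity = (-11/1296) · (36 / (11/36)) = -1

Interpretation: for a small percentage change in X, the percentage change in Y is approximately -1.00 times as large.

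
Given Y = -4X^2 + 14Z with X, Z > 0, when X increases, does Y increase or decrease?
Y decreases

Taking the partial derivative:
∂Y/∂X = -8X

∂Y/∂X = -8X < 0 (assuming positive values)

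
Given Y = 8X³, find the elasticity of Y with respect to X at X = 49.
Elasticity = 3

Elasticity = (dY/dX) · (X/Y)

dY/dX = 24·X²
At X = 49: dY/dX = 57624, Y = 941192

Elasticity = 57624 · (49 / 941192) = 3

Interpretation: for a small percentage change in X, the percentage change in Y is approximately 3.00 times as large.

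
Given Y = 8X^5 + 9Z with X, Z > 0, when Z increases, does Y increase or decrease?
Y increases

Taking the partial derivative:
∂Y/∂Z = 9

∂Y/∂Z = 9 > 0 (assuming positive values)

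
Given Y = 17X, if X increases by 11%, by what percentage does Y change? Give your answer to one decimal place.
11.0%

For Y = 17X:
If X → X(1 + 0.11)
Then Y → Y · (1 + 0.11)^1
     = Y · 1.1100

Percentage change = ((1 + 0.11)^1 − 1) × 100% = 11.0%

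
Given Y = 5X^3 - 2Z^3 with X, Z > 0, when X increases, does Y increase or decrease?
Y increases

Taking the partial derivative:
∂Y/∂X = 15X^2

∂Y/∂X = 15X^2 > 0 (assuming positive values)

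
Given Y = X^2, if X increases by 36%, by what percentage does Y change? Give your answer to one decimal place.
85.0%

For Y = X^2:
If X → X(1 + 0.36)
Then Y → Y · (1 + 0.36)^2
     = Y · 1.8496

Percentage change = ((1 + 0.36)^2 − 1) × 100% ≈ 85.0%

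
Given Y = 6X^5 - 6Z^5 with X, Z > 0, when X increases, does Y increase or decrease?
Y increases

Taking the partial derivative:
∂Y/∂X = 30X^4

∂Y/∂X = 30X^4 > 0 (assuming positive values)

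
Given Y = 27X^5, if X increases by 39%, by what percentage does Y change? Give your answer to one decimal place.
418.9%

For Y = 27X^5:
If X → X(1 + 0.39)
Then Y → Y · (1 + 0.39)^5
     ≈ Y · 5.1889

Percentage change = ((1 + 0.39)^5 − 1) × 100% ≈ 418.9%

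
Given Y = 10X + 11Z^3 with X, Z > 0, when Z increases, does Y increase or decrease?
Y increases

Taking the partial derivative:
∂Y/∂Z = 33Z^2

∂Y/∂Z = 33Z^2 > 0 (assuming positive values)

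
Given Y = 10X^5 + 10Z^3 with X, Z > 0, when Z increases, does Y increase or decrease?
Y increases

Taking the partial derivative:
∂Y/∂Z = 30Z^2

∂Y/∂Z = 30Z^2 > 0 (assuming positive values)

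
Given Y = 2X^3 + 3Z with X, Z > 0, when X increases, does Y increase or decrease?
Y increases

Taking the partial derivative:
∂Y/∂X = 6X^2

∂Y/∂X = 6X^2 > 0 (assuming positive values)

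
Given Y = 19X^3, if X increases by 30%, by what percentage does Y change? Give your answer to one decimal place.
119.7%

For Y = 19X^3:
If X → X(1 + 0.3)
Then Y → Y · (1 + 0.3)^3
     = Y · 2.1970

Percentage change = ((1 + 0.3)^3 − 1) × 100% = 119.7%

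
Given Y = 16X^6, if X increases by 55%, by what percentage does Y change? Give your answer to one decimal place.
1286.7%

For Y = 16X^6:
If X → X(1 + 0.55)
Then Y → Y · (1 + 0.55)^6
     ≈ Y · 13.8672

Percentage change = ((1 + 0.55)^6 − 1) × 100% ≈ 1286.7%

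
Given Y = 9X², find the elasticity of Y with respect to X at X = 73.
Elasticity = 2

Elasticity = (dY/dX) · (X/Y)

dY/dX = 18·X
At X = 73: dY/dX = 1314, Y = 47961

Elasticity = 1314 · (73 / 47961) = 2

Interpretation: for a small percentage change in X, the percentage change in Y is approximately 2.00 times as large.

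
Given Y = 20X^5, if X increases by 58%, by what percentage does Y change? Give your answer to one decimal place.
884.7%

For Y = 20X^5:
If X → X(1 + 0.58)
Then Y → Y · (1 + 0.58)^5
     ≈ Y · 9.8466

Percentage change = ((1 + 0.58)^5 − 1) × 100% ≈ 884.7%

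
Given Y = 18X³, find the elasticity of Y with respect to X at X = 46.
Elasticity = 3

Elasticity = (dY/dX) · (X/Y)

dY/dX = 54·X²
At X = 46: dY/dX = 114264, Y = 1752048

Elasticity = 114264 · (46 / 1752048) = 3

Interpretation: for a small percentage change in X, the percentage change in Y is approximately 3.00 times as large.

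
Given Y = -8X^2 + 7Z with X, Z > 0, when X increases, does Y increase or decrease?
Y decreases

Taking the partial derivative:
∂Y/∂X = -16X

∂Y/∂X = -16X < 0 (assuming positive values)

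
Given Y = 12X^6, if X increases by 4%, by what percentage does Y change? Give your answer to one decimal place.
26.5%

For Y = 12X^6:
If X → X(1 + 0.04)
Then Y → Y · (1 + 0.04)^6
     ≈ Y · 1.2653

Percentage change = ((1 + 0.04)^6 − 1) × 100% ≈ 26.5%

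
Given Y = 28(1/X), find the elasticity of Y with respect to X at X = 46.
Elasticity = -1

Elasticity = (dY/dX) · (X/Y)

dY/dX = -28/X²
At X = 46: dY/dX = -7/529, Y = 14/23

Elasticity = (-7/529) · (46 / (14/23)) = -1

Interpretation: for a small percentage change in X, the percentage change in Y is approximately -1.00 times as large.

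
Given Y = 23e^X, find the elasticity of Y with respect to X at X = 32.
Elasticity = 32

Elasticity = (dY/dX) · (X/Y)

dY/dX = 23·e^X
At X = 32: dY/dX = 23·e^32, Y = 23·e^32

Elasticity = (23·e^32) · (32 / (23·e^32)) = 32

Interpretation: for a small percentage change in X, the percentage change in Y is approximately 32.00 times as large.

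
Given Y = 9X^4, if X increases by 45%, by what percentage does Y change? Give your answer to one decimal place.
342.1%

For Y = 9X^4:
If X → X(1 + 0.45)
Then Y → Y · (1 + 0.45)^4
     ≈ Y · 4.4205

Percentage change = ((1 + 0.45)^4 − 1) × 100% ≈ 342.1%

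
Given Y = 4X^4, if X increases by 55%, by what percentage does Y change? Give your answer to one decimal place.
477.2%

For Y = 4X^4:
If X → X(1 + 0.55)
Then Y → Y · (1 + 0.55)^4
     ≈ Y · 5.7720

Percentage change = ((1 + 0.55)^4 − 1) × 100% ≈ 477.2%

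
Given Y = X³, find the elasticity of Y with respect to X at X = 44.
Elasticity = 3

Elasticity = (dY/dX) · (X/Y)

dY/dX = 3·X²
At X = 44: dY/dX = 5808, Y = 85184

Elasticity = 5808 · (44 / 85184) = 3

Interpretation: for a small percentage change in X, the percentage change in Y is approximately 3.00 times as large.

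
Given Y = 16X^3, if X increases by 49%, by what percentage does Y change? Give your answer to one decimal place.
230.8%

For Y = 16X^3:
If X → X(1 + 0.49)
Then Y → Y · (1 + 0.49)^3
     ≈ Y · 3.3079

Percentage change = ((1 + 0.49)^3 − 1) × 100% ≈ 230.8%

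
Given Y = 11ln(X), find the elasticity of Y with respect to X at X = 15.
Elasticity = 1/ln(15) ≈ 0.3693

Elasticity = (dY/dX) · (X/Y)

dY/dX = 11/X
At X = 15: dY/dX = 11/15, Y = 11·ln(15)

Elasticity = (11/15) · (15 / (11·ln(15))) = 1/ln(15) ≈ 0.3693

Interpretation: for a small percentage change in X, the percentage change in Y is approximately 0.37 times as large.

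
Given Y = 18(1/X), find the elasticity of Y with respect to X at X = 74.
Elasticity = -1

Elasticity = (dY/dX) · (X/Y)

dY/dX = -18/X²
At X = 74: dY/dX = -9/2738, Y = 9/37

Elasticity = (-9/2738) · (74 / (9/37)) = -1

Interpretation: for a small percentage change in X, the percentage change in Y is approximately -1.00 times as large.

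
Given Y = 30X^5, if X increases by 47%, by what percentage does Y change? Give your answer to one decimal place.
586.4%

For Y = 30X^5:
If X → X(1 + 0.47)
Then Y → Y · (1 + 0.47)^5
     ≈ Y · 6.8641

Percentage change = ((1 + 0.47)^5 − 1) × 100% ≈ 586.4%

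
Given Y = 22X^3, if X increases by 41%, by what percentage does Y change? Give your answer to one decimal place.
180.3%

For Y = 22X^3:
If X → X(1 + 0.41)
Then Y → Y · (1 + 0.41)^3
     ≈ Y · 2.8032

Percentage change = ((1 + 0.41)^3 − 1) × 100% ≈ 180.3%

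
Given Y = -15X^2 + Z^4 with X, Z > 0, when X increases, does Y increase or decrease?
Y decreases

Taking the partial derivative:
∂Y/∂X = -30X

∂Y/∂X = -30X < 0 (assuming positive values)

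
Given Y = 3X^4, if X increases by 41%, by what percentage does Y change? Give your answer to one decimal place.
295.3%

For Y = 3X^4:
If X → X(1 + 0.41)
Then Y → Y · (1 + 0.41)^4
     ≈ Y · 3.9525

Percentage change = ((1 + 0.41)^4 − 1) × 100% ≈ 295.3%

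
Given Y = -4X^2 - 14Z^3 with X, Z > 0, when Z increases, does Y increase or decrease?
Y decreases

Taking the partial derivative:
∂Y/∂Z = -42Z^2

∂Y/∂Z = -42Z^2 < 0 (assuming positive values)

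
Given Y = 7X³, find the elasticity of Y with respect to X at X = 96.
Elasticity = 3

Elasticity = (dY/dX) · (X/Y)

dY/dX = 21·X²
At X = 96: dY/dX = 193536, Y = 6193152

Elasticity = 193536 · (96 / 6193152) = 3

Interpretation: for a small percentage change in X, the percentage change in Y is approximately 3.00 times as large.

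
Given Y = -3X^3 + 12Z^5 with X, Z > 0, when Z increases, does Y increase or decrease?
Y increases

Taking the partial derivative:
∂Y/∂Z = 60Z^4

∂Y/∂Z = 60Z^4 > 0 (assuming positive values)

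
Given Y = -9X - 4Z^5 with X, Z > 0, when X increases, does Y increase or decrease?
Y decreases

Taking the partial derivative:
∂Y/∂X = -9

∂Y/∂X = -9 < 0 (assuming positive values)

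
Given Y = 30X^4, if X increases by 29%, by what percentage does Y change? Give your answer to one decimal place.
176.9%

For Y = 30X^4:
If X → X(1 + 0.29)
Then Y → Y · (1 + 0.29)^4
     ≈ Y · 2.7692

Percentage change = ((1 + 0.29)^4 − 1) × 100% ≈ 176.9%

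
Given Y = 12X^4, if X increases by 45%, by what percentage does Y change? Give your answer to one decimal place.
342.1%

For Y = 12X^4:
If X → X(1 + 0.45)
Then Y → Y · (1 + 0.45)^4
     ≈ Y · 4.4205

Percentage change = ((1 + 0.45)^4 − 1) × 100% ≈ 342.1%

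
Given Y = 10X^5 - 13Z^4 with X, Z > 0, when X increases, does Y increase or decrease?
Y increases

Taking the partial derivative:
∂Y/∂X = 50X^4

∂Y/∂X = 50X^4 > 0 (assuming positive values)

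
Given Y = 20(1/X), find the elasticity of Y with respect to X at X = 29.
Elasticity = -1

Elasticity = (dY/dX) · (X/Y)

dY/dX = -20/X²
At X = 29: dY/dX = -20/841, Y = 20/29

Elasticity = (-20/841) · (29 / (20/29)) = -1

Interpretation: for a small percentage change in X, the percentage change in Y is approximately -1.00 times as large.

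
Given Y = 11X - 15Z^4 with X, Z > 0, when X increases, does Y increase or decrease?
Y increases

Taking the partial derivative:
∂Y/∂X = 11

∂Y/∂X = 11 > 0 (assuming positive values)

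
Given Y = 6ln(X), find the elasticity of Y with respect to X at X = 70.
Elasticity = 1/ln(70) ≈ 0.2354

Elasticity = (dY/dX) · (X/Y)

dY/dX = 6/X
At X = 70: dY/dX = 3/35, Y = 6·ln(70)

Elasticity = (3/35) · (70 / (6·ln(70))) = 1/ln(70) ≈ 0.2354

Interpretation: for a small percentage change in X, the percentage change in Y is approximately 0.24 times as large.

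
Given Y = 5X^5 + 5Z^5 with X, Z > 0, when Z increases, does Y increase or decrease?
Y increases

Taking the partial derivative:
∂Y/∂Z = 25Z^4

∂Y/∂Z = 25Z^4 > 0 (assuming positive values)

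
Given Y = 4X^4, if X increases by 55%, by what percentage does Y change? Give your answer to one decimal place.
477.2%

For Y = 4X^4:
If X → X(1 + 0.55)
Then Y → Y · (1 + 0.55)^4
     ≈ Y · 5.7720

Percentage change = ((1 + 0.55)^4 − 1) × 100% ≈ 477.2%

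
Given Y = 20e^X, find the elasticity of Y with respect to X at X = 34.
Elasticity = 34

Elasticity = (dY/dX) · (X/Y)

dY/dX = 20·e^X
At X = 34: dY/dX = 20·e^34, Y = 20·e^34

Elasticity = (20·e^34) · (34 / (20·e^34)) = 34

Interpretation: for a small percentage change in X, the percentage change in Y is approximately 34.00 times as large.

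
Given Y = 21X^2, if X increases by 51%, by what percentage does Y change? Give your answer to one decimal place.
128.0%

For Y = 21X^2:
If X → X(1 + 0.51)
Then Y → Y · (1 + 0.51)^2
     = Y · 2.2801

Percentage change = ((1 + 0.51)^2 − 1) × 100% ≈ 128.0%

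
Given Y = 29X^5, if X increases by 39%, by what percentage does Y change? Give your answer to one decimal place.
418.9%

For Y = 29X^5:
If X → X(1 + 0.39)
Then Y → Y · (1 + 0.39)^5
     ≈ Y · 5.1889

Percentage change = ((1 + 0.39)^5 − 1) × 100% ≈ 418.9%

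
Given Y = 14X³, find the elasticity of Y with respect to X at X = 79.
Elasticity = 3

Elasticity = (dY/dX) · (X/Y)

dY/dX = 42·X²
At X = 79: dY/dX = 262122, Y = 6902546

Elasticity = 262122 · (79 / 6902546) = 3

Interpretation: for a small percentage change in X, the percentage change in Y is approximately 3.00 times as large.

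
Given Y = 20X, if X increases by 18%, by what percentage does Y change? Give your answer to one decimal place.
18.0%

For Y = 20X:
If X → X(1 + 0.18)
Then Y → Y · (1 + 0.18)^1
     = Y · 1.1800

Percentage change = ((1 + 0.18)^1 − 1) × 100% = 18.0%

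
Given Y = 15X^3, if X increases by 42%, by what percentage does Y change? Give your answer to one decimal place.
186.3%

For Y = 15X^3:
If X → X(1 + 0.42)
Then Y → Y · (1 + 0.42)^3
     ≈ Y · 2.8633

Percentage change = ((1 + 0.42)^3 − 1) × 100% ≈ 186.3%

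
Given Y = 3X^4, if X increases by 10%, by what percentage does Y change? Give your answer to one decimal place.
46.4%

For Y = 3X^4:
If X → X(1 + 0.1)
Then Y → Y · (1 + 0.1)^4
     = Y · 1.4641

Percentage change = ((1 + 0.1)^4 − 1) × 100% ≈ 46.4%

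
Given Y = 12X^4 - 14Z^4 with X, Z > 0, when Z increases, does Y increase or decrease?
Y decreases

Taking the partial derivative:
∂Y/∂Z = -56Z^3

∂Y/∂Z = -56Z^3 < 0 (assuming positive values)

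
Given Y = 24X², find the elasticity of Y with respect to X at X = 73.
Elasticity = 2

Elasticity = (dY/dX) · (X/Y)

dY/dX = 48·X
At X = 73: dY/dX = 3504, Y = 127896

Elasticity = 3504 · (73 / 127896) = 2

Interpretation: for a small percentage change in X, the percentage change in Y is approximately 2.00 times as large.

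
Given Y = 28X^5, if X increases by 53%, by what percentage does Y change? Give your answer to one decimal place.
738.4%

For Y = 28X^5:
If X → X(1 + 0.53)
Then Y → Y · (1 + 0.53)^5
     ≈ Y · 8.3841

Percentage change = ((1 + 0.53)^5 − 1) × 100% ≈ 738.4%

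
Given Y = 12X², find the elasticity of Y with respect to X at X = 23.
Elasticity = 2

Elasticity = (dY/dX) · (X/Y)

dY/dX = 24·X
At X = 23: dY/dX = 552, Y = 6348

Elasticity = 552 · (23 / 6348) = 2

Interpretation: for a small percentage change in X, the percentage change in Y is approximately 2.00 times as large.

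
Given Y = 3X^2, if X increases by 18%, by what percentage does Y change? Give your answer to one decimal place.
39.2%

For Y = 3X^2:
If X → X(1 + 0.18)
Then Y → Y · (1 + 0.18)^2
     = Y · 1.3924

Percentage change = ((1 + 0.18)^2 − 1) × 100% ≈ 39.2%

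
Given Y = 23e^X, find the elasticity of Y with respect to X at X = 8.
Elasticity = 8

Elasticity = (dY/dX) · (X/Y)

dY/dX = 23·e^X
At X = 8: dY/dX = 23·e^8, Y = 23·e^8

Elasticity = (23·e^8) · (8 / (23·e^8)) = 8

Interpretation: for a small percentage change in X, the percentage change in Y is approximately 8.00 times as large.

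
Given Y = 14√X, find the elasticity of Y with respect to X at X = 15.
Elasticity = 1/2

Elasticity = (dY/dX) · (X/Y)

dY/dX = 7/√X
At X = 15: dY/dX = 7·√15/15, Y = 14·√15

Elasticity = (7·√15/15) · (15 / (14·√15)) = 1/2

Interpretation: for a small percentage change in X, the percentage change in Y is approximately 0.50 times as large.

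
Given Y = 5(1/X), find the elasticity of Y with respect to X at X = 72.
Elasticity = -1

Elasticity = (dY/dX) · (X/Y)

dY/dX = -5/X²
At X = 72: dY/dX = -5/5184, Y = 5/72

Elasticity = (-5/5184) · (72 / (5/72)) = -1

Interpretation: for a small percentage change in X, the percentage change in Y is approximately -1.00 times as large.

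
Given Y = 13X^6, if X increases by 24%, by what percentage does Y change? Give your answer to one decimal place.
263.5%

For Y = 13X^6:
If X → X(1 + 0.24)
Then Y → Y · (1 + 0.24)^6
     ≈ Y · 3.6352

Percentage change = ((1 + 0.24)^6 − 1) × 100% ≈ 263.5%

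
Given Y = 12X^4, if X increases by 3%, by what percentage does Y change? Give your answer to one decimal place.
12.6%

For Y = 12X^4:
If X → X(1 + 0.03)
Then Y → Y · (1 + 0.03)^4
     ≈ Y · 1.1255

Percentage change = ((1 + 0.03)^4 − 1) × 100% ≈ 12.6%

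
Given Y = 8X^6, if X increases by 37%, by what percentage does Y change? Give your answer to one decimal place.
561.2%

For Y = 8X^6:
If X → X(1 + 0.37)
Then Y → Y · (1 + 0.37)^6
     ≈ Y · 6.6119

Percentage change = ((1 + 0.37)^6 − 1) × 100% ≈ 561.2%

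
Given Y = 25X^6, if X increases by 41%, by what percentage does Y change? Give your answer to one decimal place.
685.8%

For Y = 25X^6:
If X → X(1 + 0.41)
Then Y → Y · (1 + 0.41)^6
     ≈ Y · 7.8580

Percentage change = ((1 + 0.41)^6 − 1) × 100% ≈ 685.8%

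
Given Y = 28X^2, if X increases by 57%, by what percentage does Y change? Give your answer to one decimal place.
146.5%

For Y = 28X^2:
If X → X(1 + 0.57)
Then Y → Y · (1 + 0.57)^2
     = Y · 2.4649

Percentage change = ((1 + 0.57)^2 − 1) × 100% ≈ 146.5%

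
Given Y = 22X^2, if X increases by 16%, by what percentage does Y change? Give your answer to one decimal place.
34.6%

For Y = 22X^2:
If X → X(1 + 0.16)
Then Y → Y · (1 + 0.16)^2
     = Y · 1.3456

Percentage change = ((1 + 0.16)^2 − 1) × 100% ≈ 34.6%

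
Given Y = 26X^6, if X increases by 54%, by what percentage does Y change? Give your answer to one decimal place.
1233.9%

For Y = 26X^6:
If X → X(1 + 0.54)
Then Y → Y · (1 + 0.54)^6
     ≈ Y · 13.3390

Percentage change = ((1 + 0.54)^6 − 1) × 100% ≈ 1233.9%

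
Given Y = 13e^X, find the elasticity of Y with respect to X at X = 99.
Elasticity = 99

Elasticity = (dY/dX) · (X/Y)

dY/dX = 13·e^X
At X = 99: dY/dX = 13·e^99, Y = 13·e^99

Elasticity = (13·e^99) · (99 / (13·e^99)) = 99

Interpretation: for a small percentage change in X, the percentage change in Y is approximately 99.00 times as large.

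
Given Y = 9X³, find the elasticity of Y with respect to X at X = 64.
Elasticity = 3

Elasticity = (dY/dX) · (X/Y)

dY/dX = 27·X²
At X = 64: dY/dX = 110592, Y = 2359296

Elasticity = 110592 · (64 / 2359296) = 3

Interpretation: for a small percentage change in X, the percentage change in Y is approximately 3.00 times as large.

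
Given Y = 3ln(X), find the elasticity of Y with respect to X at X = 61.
Elasticity = 1/ln(61) ≈ 0.2433

Elasticity = (dY/dX) · (X/Y)

dY/dX = 3/X
At X = 61: dY/dX = 3/61, Y = 3·ln(61)

Elasticity = (3/61) · (61 / (3·ln(61))) = 1/ln(61) ≈ 0.2433

Interpretation: for a small percentage change in X, the percentage change in Y is approximately 0.24 times as large.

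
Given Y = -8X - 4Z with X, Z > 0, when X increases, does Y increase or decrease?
Y decreases

Taking the partial derivative:
∂Y/∂X = -8

∂Y/∂X = -8 < 0 (assuming positive values)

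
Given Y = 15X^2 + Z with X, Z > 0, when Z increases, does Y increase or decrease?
Y increases

Taking the partial derivative:
∂Y/∂Z = 1

∂Y/∂Z = 1 > 0 (assuming positive values)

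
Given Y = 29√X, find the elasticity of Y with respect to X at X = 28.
Elasticity = 1/2

Elasticity = (dY/dX) · (X/Y)

dY/dX = 29/(2·√X)
At X = 28: dY/dX = 29·√7/28, Y = 58·√7

Elasticity = (29·√7/28) · (28 / (58·√7)) = 1/2

Interpretation: for a small percentage change in X, the percentage change in Y is approximately 0.50 times as large.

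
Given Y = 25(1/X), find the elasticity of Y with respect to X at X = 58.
Elasticity = -1

Elasticity = (dY/dX) · (X/Y)

dY/dX = -25/X²
At X = 58: dY/dX = -25/3364, Y = 25/58

Elasticity = (-25/3364) · (58 / (25/58)) = -1

Interpretation: for a small percentage change in X, the percentage change in Y is approximately -1.00 times as large.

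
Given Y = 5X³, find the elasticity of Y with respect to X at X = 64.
Elasticity = 3

Elasticity = (dY/dX) · (X/Y)

dY/dX = 15·X²
At X = 64: dY/dX = 61440, Y = 1310720

Elasticity = 61440 · (64 / 1310720) = 3

Interpretation: for a small percentage change in X, the percentage change in Y is approximately 3.00 times as large.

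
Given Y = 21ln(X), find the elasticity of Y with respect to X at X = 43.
Elasticity = 1/ln(43) ≈ 0.2659

Elasticity = (dY/dX) · (X/Y)

dY/dX = 21/X
At X = 43: dY/dX = 21/43, Y = 21·ln(43)

Elasticity = (21/43) · (43 / (21·ln(43))) = 1/ln(43) ≈ 0.2659

Interpretation: for a small percentage change in X, the percentage change in Y is approximately 0.27 times as large.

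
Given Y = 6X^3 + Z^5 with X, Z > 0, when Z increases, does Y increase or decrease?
Y increases

Taking the partial derivative:
∂Y/∂Z = 5Z^4

∂Y/∂Z = 5Z^4 > 0 (assuming positive values)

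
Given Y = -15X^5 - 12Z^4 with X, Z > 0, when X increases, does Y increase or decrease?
Y decreases

Taking the partial derivative:
∂Y/∂X = -75X^4

∂Y/∂X = -75X^4 < 0 (assuming positive values)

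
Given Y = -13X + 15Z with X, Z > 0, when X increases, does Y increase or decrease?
Y decreases

Taking the partial derivative:
∂Y/∂X = -13

∂Y/∂X = -13 < 0 (assuming positive values)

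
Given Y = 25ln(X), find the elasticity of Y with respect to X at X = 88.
Elasticity = 1/ln(88) ≈ 0.2233

Elasticity = (dY/dX) · (X/Y)

dY/dX = 25/X
At X = 88: dY/dX = 25/88, Y = 25·ln(88)

Elasticity = (25/88) · (88 / (25·ln(88))) = 1/ln(88) ≈ 0.2233

Interpretation: for a small percentage change in X, the percentage change in Y is approximately 0.22 times as large.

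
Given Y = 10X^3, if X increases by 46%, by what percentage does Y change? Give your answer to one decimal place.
211.2%

For Y = 10X^3:
If X → X(1 + 0.46)
Then Y → Y · (1 + 0.46)^3
     ≈ Y · 3.1121

Percentage change = ((1 + 0.46)^3 − 1) × 100% ≈ 211.2%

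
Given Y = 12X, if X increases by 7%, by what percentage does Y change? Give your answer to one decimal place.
7.0%

For Y = 12X:
If X → X(1 + 0.07)
Then Y → Y · (1 + 0.07)^1
     = Y · 1.0700

Percentage change = ((1 + 0.07)^1 − 1) × 100% = 7.0%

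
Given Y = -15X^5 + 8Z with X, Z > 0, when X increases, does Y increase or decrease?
Y decreases

Taking the partial derivative:
∂Y/∂X = -75X^4

∂Y/∂X = -75X^4 < 0 (assuming positive values)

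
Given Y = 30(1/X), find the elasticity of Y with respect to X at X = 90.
Elasticity = -1

Elasticity = (dY/dX) · (X/Y)

dY/dX = -30/X²
At X = 90: dY/dX = -1/270, Y = 1/3

Elasticity = (-1/270) · (90 / (1/3)) = -1

Interpretation: for a small percentage change in X, the percentage change in Y is approximately -1.00 times as large.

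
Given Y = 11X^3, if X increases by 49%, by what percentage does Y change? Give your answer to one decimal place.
230.8%

For Y = 11X^3:
If X → X(1 + 0.49)
Then Y → Y · (1 + 0.49)^3
     ≈ Y · 3.3079

Percentage change = ((1 + 0.49)^3 − 1) × 100% ≈ 230.8%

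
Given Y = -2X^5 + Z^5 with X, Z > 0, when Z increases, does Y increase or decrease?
Y increases

Taking the partial derivative:
∂Y/∂Z = 5Z^4

∂Y/∂Z = 5Z^4 > 0 (assuming positive values)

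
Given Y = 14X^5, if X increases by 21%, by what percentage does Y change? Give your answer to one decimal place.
159.4%

For Y = 14X^5:
If X → X(1 + 0.21)
Then Y → Y · (1 + 0.21)^5
     ≈ Y · 2.5937

Percentage change = ((1 + 0.21)^5 − 1) × 100% ≈ 159.4%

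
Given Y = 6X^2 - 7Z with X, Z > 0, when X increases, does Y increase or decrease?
Y increases

Taking the partial derivative:
∂Y/∂X = 12X

∂Y/∂X = 12X > 0 (assuming positive values)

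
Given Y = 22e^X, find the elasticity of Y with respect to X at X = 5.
Elasticity = 5

Elasticity = (dY/dX) · (X/Y)

dY/dX = 22·e^X
At X = 5: dY/dX = 22·e^5, Y = 22·e^5

Elasticity = (22·e^5) · (5 / (22·e^5)) = 5

Interpretation: for a small percentage change in X, the percentage change in Y is approximately 5.00 times as large.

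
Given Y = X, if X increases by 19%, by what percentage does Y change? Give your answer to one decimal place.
19.0%

For Y = X:
If X → X(1 + 0.19)
Then Y → Y · (1 + 0.19)^1
     = Y · 1.1900

Percentage change = ((1 + 0.19)^1 − 1) × 100% = 19.0%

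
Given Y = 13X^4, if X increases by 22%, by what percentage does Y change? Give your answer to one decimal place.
121.5%

For Y = 13X^4:
If X → X(1 + 0.22)
Then Y → Y · (1 + 0.22)^4
     ≈ Y · 2.2153

Percentage change = ((1 + 0.22)^4 − 1) × 100% ≈ 121.5%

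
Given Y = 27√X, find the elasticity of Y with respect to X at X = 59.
Elasticity = 1/2

Elasticity = (dY/dX) · (X/Y)

dY/dX = 27/(2·√X)
At X = 59: dY/dX = 27·√59/118, Y = 27·√59

Elasticity = (27·√59/118) · (59 / (27·√59)) = 1/2

Interpretation: for a small percentage change in X, the percentage change in Y is approximately 0.50 times as large.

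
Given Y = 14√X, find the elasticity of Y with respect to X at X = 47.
Elasticity = 1/2

Elasticity = (dY/dX) · (X/Y)

dY/dX = 7/√X
At X = 47: dY/dX = 7·√47/47, Y = 14·√47

Elasticity = (7·√47/47) · (47 / (14·√47)) = 1/2

Interpretation: for a small percentage change in X, the percentage change in Y is approximately 0.50 times as large.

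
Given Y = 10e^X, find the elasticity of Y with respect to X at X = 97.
Elasticity = 97

Elasticity = (dY/dX) · (X/Y)

dY/dX = 10·e^X
At X = 97: dY/dX = 10·e^97, Y = 10·e^97

Elasticity = (10·e^97) · (97 / (10·e^97)) = 97

Interpretation: for a small percentage change in X, the percentage change in Y is approximately 97.00 times as large.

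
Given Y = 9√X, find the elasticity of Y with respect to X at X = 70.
Elasticity = 1/2

Elasticity = (dY/dX) · (X/Y)

dY/dX = 9/(2·√X)
At X = 70: dY/dX = 9·√70/140, Y = 9·√70

Elasticity = (9·√70/140) · (70 / (9·√70)) = 1/2

Interpretation: for a small percentage change in X, the percentage change in Y is approximately 0.50 times as large.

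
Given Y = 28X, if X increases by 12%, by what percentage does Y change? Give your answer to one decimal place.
12.0%

For Y = 28X:
If X → X(1 + 0.12)
Then Y → Y · (1 + 0.12)^1
     = Y · 1.1200

Percentage change = ((1 + 0.12)^1 − 1) × 100% = 12.0%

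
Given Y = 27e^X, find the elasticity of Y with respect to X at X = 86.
Elasticity = 86

Elasticity = (dY/dX) · (X/Y)

dY/dX = 27·e^X
At X = 86: dY/dX = 27·e^86, Y = 27·e^86

Elasticity = (27·e^86) · (86 / (27·e^86)) = 86

Interpretation: for a small percentage change in X, the percentage change in Y is approximately 86.00 times as large.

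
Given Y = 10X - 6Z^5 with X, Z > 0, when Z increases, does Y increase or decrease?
Y decreases

Taking the partial derivative:
∂Y/∂Z = -30Z^4

∂Y/∂Z = -30Z^4 < 0 (assuming positive values)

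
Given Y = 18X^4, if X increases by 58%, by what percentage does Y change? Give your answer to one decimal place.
523.2%

For Y = 18X^4:
If X → X(1 + 0.58)
Then Y → Y · (1 + 0.58)^4
     ≈ Y · 6.2320

Percentage change = ((1 + 0.58)^4 − 1) × 100% ≈ 523.2%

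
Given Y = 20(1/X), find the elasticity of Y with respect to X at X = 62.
Elasticity = -1

Elasticity = (dY/dX) · (X/Y)

dY/dX = -20/X²
At X = 62: dY/dX = -5/961, Y = 10/31

Elasticity = (-5/961) · (62 / (10/31)) = -1

Interpretation: for a small percentage change in X, the percentage change in Y is approximately -1.00 times as large.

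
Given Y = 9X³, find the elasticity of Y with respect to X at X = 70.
Elasticity = 3

Elasticity = (dY/dX) · (X/Y)

dY/dX = 27·X²
At X = 70: dY/dX = 132300, Y = 3087000

Elasticity = 132300 · (70 / 3087000) = 3

Interpretation: for a small percentage change in X, the percentage change in Y is approximately 3.00 times as large.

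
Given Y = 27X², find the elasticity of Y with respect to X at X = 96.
Elasticity = 2

Elasticity = (dY/dX) · (X/Y)

dY/dX = 54·X
At X = 96: dY/dX = 5184, Y = 248832

Elasticity = 5184 · (96 / 248832) = 2

Interpretation: for a small percentage change in X, the percentage change in Y is approximately 2.00 times as large.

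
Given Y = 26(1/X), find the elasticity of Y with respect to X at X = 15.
Elasticity = -1

Elasticity = (dY/dX) · (X/Y)

dY/dX = -26/X²
At X = 15: dY/dX = -26/225, Y = 26/15

Elasticity = (-26/225) · (15 / (26/15)) = -1

Interpretation: for a small percentage change in X, the percentage change in Y is approximately -1.00 times as large.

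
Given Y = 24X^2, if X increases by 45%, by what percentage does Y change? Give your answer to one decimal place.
110.3%

For Y = 24X^2:
If X → X(1 + 0.45)
Then Y → Y · (1 + 0.45)^2
     = Y · 2.1025

Percentage change = ((1 + 0.45)^2 − 1) × 100% ≈ 110.3%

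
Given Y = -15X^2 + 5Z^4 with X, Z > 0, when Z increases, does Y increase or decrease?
Y increases

Taking the partial derivative:
∂Y/∂Z = 20Z^3

∂Y/∂Z = 20Z^3 > 0 (assuming positive values)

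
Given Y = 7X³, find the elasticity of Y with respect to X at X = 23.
Elasticity = 3

Elasticity = (dY/dX) · (X/Y)

dY/dX = 21·X²
At X = 23: dY/dX = 11109, Y = 85169

Elasticity = 11109 · (23 / 85169) = 3

Interpretation: for a small percentage change in X, the percentage change in Y is approximately 3.00 times as large.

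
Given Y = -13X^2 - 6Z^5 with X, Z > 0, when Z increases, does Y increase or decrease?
Y decreases

Taking the partial derivative:
∂Y/∂Z = -30Z^4

∂Y/∂Z = -30Z^4 < 0 (assuming positive values)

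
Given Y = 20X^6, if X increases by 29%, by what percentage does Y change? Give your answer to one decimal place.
360.8%

For Y = 20X^6:
If X → X(1 + 0.29)
Then Y → Y · (1 + 0.29)^6
     ≈ Y · 4.6083

Percentage change = ((1 + 0.29)^6 − 1) × 100% ≈ 360.8%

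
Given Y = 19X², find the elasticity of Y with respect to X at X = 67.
Elasticity = 2

Elasticity = (dY/dX) · (X/Y)

dY/dX = 38·X
At X = 67: dY/dX = 2546, Y = 85291

Elasticity = 2546 · (67 / 85291) = 2

Interpretation: for a small percentage change in X, the percentage change in Y is approximately 2.00 times as large.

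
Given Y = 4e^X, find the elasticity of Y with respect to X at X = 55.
Elasticity = 55

Elasticity = (dY/dX) · (X/Y)

dY/dX = 4·e^X
At X = 55: dY/dX = 4·e^55, Y = 4·e^55

Elasticity = (4·e^55) · (55 / (4·e^55)) = 55

Interpretation: for a small percentage change in X, the percentage change in Y is approximately 55.00 times as large.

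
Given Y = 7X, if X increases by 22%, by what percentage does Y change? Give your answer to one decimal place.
22.0%

For Y = 7X:
If X → X(1 + 0.22)
Then Y → Y · (1 + 0.22)^1
     = Y · 1.2200

Percentage change = ((1 + 0.22)^1 − 1) × 100% = 22.0%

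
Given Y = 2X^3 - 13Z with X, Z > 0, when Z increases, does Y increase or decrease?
Y decreases

Taking the partial derivative:
∂Y/∂Z = -13

∂Y/∂Z = -13 < 0 (assuming positive values)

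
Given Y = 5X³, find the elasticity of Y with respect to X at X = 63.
Elasticity = 3

Elasticity = (dY/dX) · (X/Y)

dY/dX = 15·X²
At X = 63: dY/dX = 59535, Y = 1250235

Elasticity = 59535 · (63 / 1250235) = 3

Interpretation: for a small percentage change in X, the percentage change in Y is approximately 3.00 times as large.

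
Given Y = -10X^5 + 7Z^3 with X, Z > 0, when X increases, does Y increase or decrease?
Y decreases

Taking the partial derivative:
∂Y/∂X = -50X^4

∂Y/∂X = -50X^4 < 0 (assuming positive values)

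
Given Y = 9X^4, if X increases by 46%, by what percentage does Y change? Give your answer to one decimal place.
354.4%

For Y = 9X^4:
If X → X(1 + 0.46)
Then Y → Y · (1 + 0.46)^4
     ≈ Y · 4.5437

Percentage change = ((1 + 0.46)^4 − 1) × 100% ≈ 354.4%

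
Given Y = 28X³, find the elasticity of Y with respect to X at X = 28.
Elasticity = 3

Elasticity = (dY/dX) · (X/Y)

dY/dX = 84·X²
At X = 28: dY/dX = 65856, Y = 614656

Elasticity = 65856 · (28 / 614656) = 3

Interpretation: for a small percentage change in X, the percentage change in Y is approximately 3.00 times as large.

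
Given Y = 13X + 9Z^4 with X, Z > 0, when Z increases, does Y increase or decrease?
Y increases

Taking the partial derivative:
∂Y/∂Z = 36Z^3

∂Y/∂Z = 36Z^3 > 0 (assuming positive values)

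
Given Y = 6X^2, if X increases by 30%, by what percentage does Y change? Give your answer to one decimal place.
69.0%

For Y = 6X^2:
If X → X(1 + 0.3)
Then Y → Y · (1 + 0.3)^2
     = Y · 1.6900

Percentage change = ((1 + 0.3)^2 − 1) × 100% = 69.0%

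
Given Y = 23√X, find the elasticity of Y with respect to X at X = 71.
Elasticity = 1/2

Elasticity = (dY/dX) · (X/Y)

dY/dX = 23/(2·√X)
At X = 71: dY/dX = 23·√71/142, Y = 23·√71

Elasticity = (23·√71/142) · (71 / (23·√71)) = 1/2

Interpretation: for a small percentage change in X, the percentage change in Y is approximately 0.50 times as large.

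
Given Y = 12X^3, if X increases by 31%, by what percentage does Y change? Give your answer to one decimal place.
124.8%

For Y = 12X^3:
If X → X(1 + 0.31)
Then Y → Y · (1 + 0.31)^3
     ≈ Y · 2.2481

Percentage change = ((1 + 0.31)^3 − 1) × 100% ≈ 124.8%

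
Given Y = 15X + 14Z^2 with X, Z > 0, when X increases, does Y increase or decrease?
Y increases

Taking the partial derivative:
∂Y/∂X = 15

∂Y/∂X = 15 > 0 (assuming positive values)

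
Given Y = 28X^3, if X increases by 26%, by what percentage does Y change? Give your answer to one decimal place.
100.0%

For Y = 28X^3:
If X → X(1 + 0.26)
Then Y → Y · (1 + 0.26)^3
     ≈ Y · 2.0004

Percentage change = ((1 + 0.26)^3 − 1) × 100% ≈ 100.0%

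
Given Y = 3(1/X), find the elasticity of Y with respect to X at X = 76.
Elasticity = -1

Elasticity = (dY/dX) · (X/Y)

dY/dX = -3/X²
At X = 76: dY/dX = -3/5776, Y = 3/76

Elasticity = (-3/5776) · (76 / (3/76)) = -1

Interpretation: for a small percentage change in X, the percentage change in Y is approximately -1.00 times as large.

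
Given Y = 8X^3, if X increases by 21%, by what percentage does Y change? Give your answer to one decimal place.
77.2%

For Y = 8X^3:
If X → X(1 + 0.21)
Then Y → Y · (1 + 0.21)^3
     ≈ Y · 1.7716

Percentage change = ((1 + 0.21)^3 − 1) × 100% ≈ 77.2%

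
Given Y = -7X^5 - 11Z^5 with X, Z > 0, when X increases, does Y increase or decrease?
Y decreases

Taking the partial derivative:
∂Y/∂X = -35X^4

∂Y/∂X = -35X^4 < 0 (assuming positive values)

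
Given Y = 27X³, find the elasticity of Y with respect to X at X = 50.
Elasticity = 3

Elasticity = (dY/dX) · (X/Y)

dY/dX = 81·X²
At X = 50: dY/dX = 202500, Y = 3375000

Elasticity = 202500 · (50 / 3375000) = 3

Interpretation: for a small percentage change in X, the percentage change in Y is approximately 3.00 times as large.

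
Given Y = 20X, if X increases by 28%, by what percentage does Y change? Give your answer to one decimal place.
28.0%

For Y = 20X:
If X → X(1 + 0.28)
Then Y → Y · (1 + 0.28)^1
     = Y · 1.2800

Percentage change = ((1 + 0.28)^1 − 1) × 100% = 28.0%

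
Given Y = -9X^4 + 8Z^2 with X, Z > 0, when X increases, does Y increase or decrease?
Y decreases

Taking the partial derivative:
∂Y/∂X = -36X^3

∂Y/∂X = -36X^3 < 0 (assuming positive values)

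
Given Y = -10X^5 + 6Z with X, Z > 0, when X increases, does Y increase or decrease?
Y decreases

Taking the partial derivative:
∂Y/∂X = -50X^4

∂Y/∂X = -50X^4 < 0 (assuming positive values)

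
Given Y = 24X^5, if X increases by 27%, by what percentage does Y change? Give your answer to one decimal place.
230.4%

For Y = 24X^5:
If X → X(1 + 0.27)
Then Y → Y · (1 + 0.27)^5
     ≈ Y · 3.3038

Percentage change = ((1 + 0.27)^5 − 1) × 100% ≈ 230.4%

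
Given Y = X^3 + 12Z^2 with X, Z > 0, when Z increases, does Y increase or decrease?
Y increases

Taking the partial derivative:
∂Y/∂Z = 24Z

∂Y/∂Z = 24Z > 0 (assuming positive values)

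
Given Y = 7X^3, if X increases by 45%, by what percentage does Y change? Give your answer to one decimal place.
204.9%

For Y = 7X^3:
If X → X(1 + 0.45)
Then Y → Y · (1 + 0.45)^3
     ≈ Y · 3.0486

Percentage change = ((1 + 0.45)^3 − 1) × 100% ≈ 204.9%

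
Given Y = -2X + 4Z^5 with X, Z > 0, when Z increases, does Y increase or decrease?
Y increases

Taking the partial derivative:
∂Y/∂Z = 20Z^4

∂Y/∂Z = 20Z^4 > 0 (assuming positive values)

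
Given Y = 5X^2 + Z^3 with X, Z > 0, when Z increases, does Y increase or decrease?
Y increases

Taking the partial derivative:
∂Y/∂Z = 3Z^2

∂Y/∂Z = 3Z^2 > 0 (assuming positive values)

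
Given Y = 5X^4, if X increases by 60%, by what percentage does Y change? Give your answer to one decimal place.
555.4%

For Y = 5X^4:
If X → X(1 + 0.6)
Then Y → Y · (1 + 0.6)^4
     = Y · 6.5536

Percentage change = ((1 + 0.6)^4 − 1) × 100% ≈ 555.4%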